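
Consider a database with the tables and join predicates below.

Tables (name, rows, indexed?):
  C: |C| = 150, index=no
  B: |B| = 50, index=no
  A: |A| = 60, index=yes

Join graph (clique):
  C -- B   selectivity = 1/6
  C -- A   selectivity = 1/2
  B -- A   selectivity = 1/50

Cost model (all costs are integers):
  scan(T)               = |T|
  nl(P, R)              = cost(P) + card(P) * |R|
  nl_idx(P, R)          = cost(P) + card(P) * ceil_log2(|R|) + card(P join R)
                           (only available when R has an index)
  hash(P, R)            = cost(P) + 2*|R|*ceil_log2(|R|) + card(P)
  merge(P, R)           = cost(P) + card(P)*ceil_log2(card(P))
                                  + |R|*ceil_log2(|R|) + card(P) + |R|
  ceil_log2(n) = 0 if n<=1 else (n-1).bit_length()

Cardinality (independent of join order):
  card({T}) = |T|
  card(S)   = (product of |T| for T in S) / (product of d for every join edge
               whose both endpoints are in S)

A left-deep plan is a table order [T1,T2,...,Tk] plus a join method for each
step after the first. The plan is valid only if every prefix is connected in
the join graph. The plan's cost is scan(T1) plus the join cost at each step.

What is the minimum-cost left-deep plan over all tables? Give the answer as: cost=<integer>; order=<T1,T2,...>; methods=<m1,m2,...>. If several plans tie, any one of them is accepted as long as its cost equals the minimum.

cost=2180; order=B,A,C; methods=nl_idx,merge

Selinger DP (subsets sized 1..n):
  {C}: scan cost=150, card=150
  {B}: scan cost=50, card=50
  {A}: scan cost=60, card=60
  {BC}: card=1250; try (B,hash)→900, (C,merge)→1750, (B,merge)→1850, (C,hash)→2500, (C,nl)→7550, (B,nl)→7650; best=900 via (B,hash)
  {AC}: card=4500; try (A,hash)→1020, (C,merge)→1830, (A,merge)→1920, (C,hash)→2520, (A,nl_idx)→5550, (C,nl)→9060 …(+1); best=1020 via (A,hash)
  {AB}: card=60; try (A,nl_idx)→410, (B,hash)→720, (A,hash)→820, (A,merge)→820, (B,merge)→830, (A,nl)→3050 …(+1); best=410 via (A,nl_idx)
  {ABC}: card=750; try (C,merge)→2180, (C,hash)→2870, (A,hash)→2870, (B,hash)→6120, (A,nl_idx)→9150, (C,nl)→9410 …(+4); best=2180 via (C,merge)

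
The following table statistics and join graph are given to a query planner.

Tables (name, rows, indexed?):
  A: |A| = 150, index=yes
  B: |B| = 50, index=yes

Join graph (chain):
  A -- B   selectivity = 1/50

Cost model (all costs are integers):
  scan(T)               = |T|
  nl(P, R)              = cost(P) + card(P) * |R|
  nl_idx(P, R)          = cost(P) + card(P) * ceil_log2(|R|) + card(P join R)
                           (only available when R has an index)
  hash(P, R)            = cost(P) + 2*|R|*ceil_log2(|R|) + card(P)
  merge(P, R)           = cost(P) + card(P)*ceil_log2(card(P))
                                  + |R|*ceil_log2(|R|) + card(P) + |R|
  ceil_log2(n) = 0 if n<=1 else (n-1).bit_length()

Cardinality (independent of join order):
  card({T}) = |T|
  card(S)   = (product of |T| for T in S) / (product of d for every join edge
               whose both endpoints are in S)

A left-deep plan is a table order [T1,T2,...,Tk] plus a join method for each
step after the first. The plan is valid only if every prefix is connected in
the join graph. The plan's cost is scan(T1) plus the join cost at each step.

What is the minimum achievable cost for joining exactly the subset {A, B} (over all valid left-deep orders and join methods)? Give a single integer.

600

Selinger DP over subsets of {A,B}:
  {A}: scan cost=150, card=150
  {B}: scan cost=50, card=50
  {AB}: card=150; try (A,nl_idx)→600, (B,hash)→900, (B,nl_idx)→1200, (A,merge)→1750, (B,merge)→1850, (A,hash)→2500 …(+2); best=600 via (A,nl_idx)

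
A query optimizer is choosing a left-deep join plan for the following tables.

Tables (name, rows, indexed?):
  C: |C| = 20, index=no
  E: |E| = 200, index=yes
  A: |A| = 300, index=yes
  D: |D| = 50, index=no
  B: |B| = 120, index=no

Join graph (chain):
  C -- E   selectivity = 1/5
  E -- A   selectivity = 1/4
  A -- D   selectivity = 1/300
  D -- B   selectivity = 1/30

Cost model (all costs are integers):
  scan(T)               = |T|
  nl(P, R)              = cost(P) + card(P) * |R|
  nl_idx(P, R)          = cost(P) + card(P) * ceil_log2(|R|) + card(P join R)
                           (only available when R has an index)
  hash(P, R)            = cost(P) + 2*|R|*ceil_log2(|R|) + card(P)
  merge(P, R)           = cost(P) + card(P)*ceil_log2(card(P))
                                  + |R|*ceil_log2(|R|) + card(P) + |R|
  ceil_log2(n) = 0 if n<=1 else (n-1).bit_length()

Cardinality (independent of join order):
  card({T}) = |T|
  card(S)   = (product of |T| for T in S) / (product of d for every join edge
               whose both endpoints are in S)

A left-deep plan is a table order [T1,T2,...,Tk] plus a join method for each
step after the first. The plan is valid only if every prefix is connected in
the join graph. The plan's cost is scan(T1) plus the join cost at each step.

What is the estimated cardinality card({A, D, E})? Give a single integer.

2500

Tables in S: A(300), D(50), E(200)
Edges inside S: E-A(d=4), A-D(d=300)
numerator = 300 * 50 * 200 = 3000000
denominator = 4 * 300 = 1200
card(S) = 3000000 / 1200 = 2500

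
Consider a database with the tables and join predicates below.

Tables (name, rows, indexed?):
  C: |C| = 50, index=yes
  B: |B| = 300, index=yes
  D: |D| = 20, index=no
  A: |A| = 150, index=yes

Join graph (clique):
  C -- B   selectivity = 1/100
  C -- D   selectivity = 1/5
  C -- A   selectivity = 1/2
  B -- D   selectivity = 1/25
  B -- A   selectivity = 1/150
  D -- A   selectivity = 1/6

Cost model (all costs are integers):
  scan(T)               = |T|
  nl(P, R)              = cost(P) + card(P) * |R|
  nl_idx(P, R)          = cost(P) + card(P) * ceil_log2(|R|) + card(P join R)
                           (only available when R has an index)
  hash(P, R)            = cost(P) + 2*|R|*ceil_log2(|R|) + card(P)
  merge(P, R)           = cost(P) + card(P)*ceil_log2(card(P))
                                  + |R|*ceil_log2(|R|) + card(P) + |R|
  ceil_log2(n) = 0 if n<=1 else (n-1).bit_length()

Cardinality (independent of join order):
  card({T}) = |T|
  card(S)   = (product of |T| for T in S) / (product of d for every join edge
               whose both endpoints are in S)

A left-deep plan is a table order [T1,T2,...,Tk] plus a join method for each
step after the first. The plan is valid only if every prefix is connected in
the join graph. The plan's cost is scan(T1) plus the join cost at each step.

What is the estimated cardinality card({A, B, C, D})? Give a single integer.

2

Tables in S: A(150), B(300), C(50), D(20)
Edges inside S: C-B(d=100), C-D(d=5), C-A(d=2), B-D(d=25), B-A(d=150), D-A(d=6)
numerator = 150 * 300 * 50 * 20 = 45000000
denominator = 100 * 5 * 2 * 25 * 150 * 6 = 22500000
card(S) = 45000000 / 22500000 = 2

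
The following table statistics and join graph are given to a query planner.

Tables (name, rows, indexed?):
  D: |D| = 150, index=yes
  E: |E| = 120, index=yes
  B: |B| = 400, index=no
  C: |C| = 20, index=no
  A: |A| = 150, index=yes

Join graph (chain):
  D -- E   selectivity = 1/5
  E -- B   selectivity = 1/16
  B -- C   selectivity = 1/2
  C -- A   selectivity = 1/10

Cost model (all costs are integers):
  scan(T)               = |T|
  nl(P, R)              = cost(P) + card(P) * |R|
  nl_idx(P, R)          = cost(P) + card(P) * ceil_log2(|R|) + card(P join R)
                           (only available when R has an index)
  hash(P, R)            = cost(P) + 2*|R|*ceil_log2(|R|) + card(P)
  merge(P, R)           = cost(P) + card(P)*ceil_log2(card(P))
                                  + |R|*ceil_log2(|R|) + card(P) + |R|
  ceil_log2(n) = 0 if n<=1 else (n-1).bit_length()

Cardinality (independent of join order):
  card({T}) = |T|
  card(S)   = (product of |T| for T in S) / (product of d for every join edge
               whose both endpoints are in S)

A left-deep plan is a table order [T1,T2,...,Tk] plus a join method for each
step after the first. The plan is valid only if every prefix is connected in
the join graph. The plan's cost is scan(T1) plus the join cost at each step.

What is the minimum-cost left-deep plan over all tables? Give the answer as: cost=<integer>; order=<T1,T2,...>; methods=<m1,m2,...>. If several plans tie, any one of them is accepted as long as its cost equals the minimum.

Selinger DP (subsets sized 1..n):
  {D}: scan cost=150, card=150
  {E}: scan cost=120, card=120
  {B}: scan cost=400, card=400
  {C}: scan cost=20, card=20
  {A}: scan cost=150, card=150
  {DE}: card=3600; try (E,hash)→1980, (D,merge)→2430, (E,merge)→2460, (D,hash)→2640, (D,nl_idx)→4680, (E,nl_idx)→4800 …(+2); best=1980 via (E,hash)
  {BE}: card=3000; try (E,hash)→2480, (B,merge)→5080, (E,merge)→5360, (E,nl_idx)→6200, (B,hash)→7440, (B,nl)→48120 …(+1); best=2480 via (E,hash)
  {BC}: card=4000; try (C,hash)→1000, (B,merge)→4140, (C,merge)→4520, (B,hash)→7240, (B,nl)→8020, (C,nl)→8400; best=1000 via (C,hash)
  {AC}: card=300; try (A,nl_idx)→480, (C,hash)→500, (A,merge)→1490, (C,merge)→1620, (A,hash)→2440, (A,nl)→3020 …(+1); best=480 via (A,nl_idx)
  {BDE}: card=90000; try (D,hash)→7880, (B,hash)→12780, (D,merge)→42830, (B,merge)→52780, (D,nl_idx)→116480, (D,nl)→452480 …(+1); best=7880 via (D,hash)
  {BCE}: card=30000; try (C,hash)→5680, (E,hash)→6680, (C,merge)→41600, (E,merge)→53960, (E,nl_idx)→59000, (C,nl)→62480 …(+1); best=5680 via (C,hash)
  {ABC}: card=60000; try (A,hash)→7400, (B,merge)→7480, (B,hash)→7980, (A,merge)→54350, (A,nl_idx)→93000, (B,nl)→120480 …(+1); best=7400 via (A,hash)
  {BCDE}: card=900000; try (D,hash)→38080, (C,hash)→98080, (D,merge)→487030, (D,nl_idx)→1145680, (C,merge)→1628000, (C,nl)→1807880 …(+1); best=38080 via (D,hash)
  {ABCE}: card=450000; try (A,hash)→38080, (E,hash)→69080, (A,merge)→487030, (A,nl_idx)→695680, (E,nl_idx)→877400, (E,merge)→1028360 …(+2); best=38080 via (A,hash)
  {ABCDE}: card=13500000; try (D,hash)→490480, (A,hash)→940480, (D,merge)→9039430, (D,nl_idx)→17138080, (A,merge)→18939430, (A,nl_idx)→20738080 …(+2); best=490480 via (D,hash)

cost=490480; order=B,E,C,A,D; methods=hash,hash,hash,hash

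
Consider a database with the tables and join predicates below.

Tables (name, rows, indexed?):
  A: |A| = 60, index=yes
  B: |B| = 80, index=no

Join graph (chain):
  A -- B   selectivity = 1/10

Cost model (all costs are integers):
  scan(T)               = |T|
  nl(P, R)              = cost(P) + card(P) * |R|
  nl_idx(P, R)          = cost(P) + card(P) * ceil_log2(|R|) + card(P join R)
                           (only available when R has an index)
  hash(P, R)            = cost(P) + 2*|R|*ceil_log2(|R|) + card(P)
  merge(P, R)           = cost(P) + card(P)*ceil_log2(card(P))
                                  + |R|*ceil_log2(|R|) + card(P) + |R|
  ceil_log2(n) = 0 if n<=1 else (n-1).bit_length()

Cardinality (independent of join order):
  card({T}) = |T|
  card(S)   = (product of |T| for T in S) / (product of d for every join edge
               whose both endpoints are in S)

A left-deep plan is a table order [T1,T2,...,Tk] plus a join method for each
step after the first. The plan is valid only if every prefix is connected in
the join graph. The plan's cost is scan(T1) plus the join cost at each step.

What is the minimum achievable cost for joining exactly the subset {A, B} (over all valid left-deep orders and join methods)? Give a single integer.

Selinger DP over subsets of {A,B}:
  {A}: scan cost=60, card=60
  {B}: scan cost=80, card=80
  {AB}: card=480; try (A,hash)→880, (A,nl_idx)→1040, (B,merge)→1120, (A,merge)→1140, (B,hash)→1240, (B,nl)→4860 …(+1); best=880 via (A,hash)

880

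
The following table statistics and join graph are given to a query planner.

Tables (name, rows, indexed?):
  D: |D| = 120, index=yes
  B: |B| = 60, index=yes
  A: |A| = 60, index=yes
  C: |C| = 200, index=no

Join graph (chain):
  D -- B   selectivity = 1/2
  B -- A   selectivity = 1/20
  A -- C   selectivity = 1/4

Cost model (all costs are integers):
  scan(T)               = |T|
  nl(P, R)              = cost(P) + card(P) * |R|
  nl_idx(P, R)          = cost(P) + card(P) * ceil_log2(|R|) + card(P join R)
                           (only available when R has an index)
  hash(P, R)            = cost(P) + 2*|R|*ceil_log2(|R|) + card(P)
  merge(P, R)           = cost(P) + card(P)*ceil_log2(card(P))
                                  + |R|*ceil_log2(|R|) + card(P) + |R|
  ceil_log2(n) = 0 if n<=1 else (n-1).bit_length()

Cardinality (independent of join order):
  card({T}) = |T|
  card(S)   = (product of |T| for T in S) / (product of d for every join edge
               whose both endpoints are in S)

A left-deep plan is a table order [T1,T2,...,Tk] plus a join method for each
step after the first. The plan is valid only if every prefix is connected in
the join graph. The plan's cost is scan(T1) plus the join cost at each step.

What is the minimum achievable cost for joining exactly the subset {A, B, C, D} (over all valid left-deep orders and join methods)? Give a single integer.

14660

Selinger DP over subsets of {A,B,C,D}:
  {D}: scan cost=120, card=120
  {B}: scan cost=60, card=60
  {A}: scan cost=60, card=60
  {C}: scan cost=200, card=200
  {BD}: card=3600; try (B,hash)→960, (D,merge)→1440, (B,merge)→1500, (D,hash)→1800, (D,nl_idx)→4080, (B,nl_idx)→4440 …(+2); best=960 via (B,hash)
  {AB}: card=180; try (B,nl_idx)→600, (A,nl_idx)→600, (B,hash)→840, (A,hash)→840, (B,merge)→900, (A,merge)→900 …(+2); best=600 via (B,nl_idx)
  {AC}: card=3000; try (A,hash)→1120, (C,merge)→2280, (A,merge)→2420, (C,hash)→3320, (A,nl_idx)→4400, (C,nl)→12060 …(+1); best=1120 via (A,hash)
  {ABD}: card=10800; try (D,hash)→2460, (D,merge)→3180, (A,hash)→5280, (D,nl_idx)→12660, (D,nl)→22200, (A,nl_idx)→33360 …(+2); best=2460 via (D,hash)
  {ABC}: card=9000; try (C,hash)→3980, (C,merge)→4020, (B,hash)→4840, (B,nl_idx)→28120, (C,nl)→36600, (B,merge)→40540 …(+1); best=3980 via (C,hash)
  {ABCD}: card=540000; try (D,hash)→14660, (C,hash)→16460, (D,merge)→139940, (C,merge)→166260, (D,nl_idx)→606980, (D,nl)→1083980 …(+1); best=14660 via (D,hash)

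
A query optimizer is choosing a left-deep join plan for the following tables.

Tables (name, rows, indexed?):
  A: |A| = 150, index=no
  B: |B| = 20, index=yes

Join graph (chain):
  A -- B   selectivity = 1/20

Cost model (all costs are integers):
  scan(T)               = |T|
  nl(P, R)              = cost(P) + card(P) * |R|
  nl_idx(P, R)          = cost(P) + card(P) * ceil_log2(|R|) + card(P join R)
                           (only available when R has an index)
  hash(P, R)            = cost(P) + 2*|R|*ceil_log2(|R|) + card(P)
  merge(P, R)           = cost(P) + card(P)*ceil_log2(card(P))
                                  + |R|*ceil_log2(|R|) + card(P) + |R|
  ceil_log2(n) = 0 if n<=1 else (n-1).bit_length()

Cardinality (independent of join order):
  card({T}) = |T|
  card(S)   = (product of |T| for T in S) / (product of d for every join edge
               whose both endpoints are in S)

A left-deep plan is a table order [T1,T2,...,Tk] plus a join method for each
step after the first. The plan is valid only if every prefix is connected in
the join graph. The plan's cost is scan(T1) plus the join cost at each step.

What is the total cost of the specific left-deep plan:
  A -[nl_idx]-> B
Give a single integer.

1050

step 1: scan A: cost=150, card=150
step 2: join B via nl_idx
    card(P join B) = 150*20/(20) = 150
    cost = 150 + 150*5 + 150 = 1050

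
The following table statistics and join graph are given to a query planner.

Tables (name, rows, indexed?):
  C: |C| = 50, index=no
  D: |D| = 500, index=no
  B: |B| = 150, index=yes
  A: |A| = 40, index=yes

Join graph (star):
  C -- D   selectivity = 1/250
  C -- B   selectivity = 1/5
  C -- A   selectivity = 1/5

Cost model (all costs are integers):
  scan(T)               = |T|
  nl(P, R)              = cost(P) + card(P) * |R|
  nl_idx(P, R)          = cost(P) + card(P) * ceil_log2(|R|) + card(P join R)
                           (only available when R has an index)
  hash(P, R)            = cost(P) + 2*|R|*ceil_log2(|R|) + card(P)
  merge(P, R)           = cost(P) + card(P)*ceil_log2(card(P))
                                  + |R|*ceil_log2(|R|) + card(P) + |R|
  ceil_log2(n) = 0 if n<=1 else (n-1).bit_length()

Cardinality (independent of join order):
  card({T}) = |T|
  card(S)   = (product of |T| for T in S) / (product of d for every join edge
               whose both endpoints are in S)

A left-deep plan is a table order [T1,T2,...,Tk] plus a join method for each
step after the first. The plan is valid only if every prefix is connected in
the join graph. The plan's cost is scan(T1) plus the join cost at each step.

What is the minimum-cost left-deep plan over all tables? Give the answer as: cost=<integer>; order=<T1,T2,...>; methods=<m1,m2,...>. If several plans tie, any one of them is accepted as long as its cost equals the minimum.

Selinger DP (subsets sized 1..n):
  {C}: scan cost=50, card=50
  {D}: scan cost=500, card=500
  {B}: scan cost=150, card=150
  {A}: scan cost=40, card=40
  {CD}: card=100; try (C,hash)→1600, (D,merge)→5400, (C,merge)→5850, (D,hash)→9100, (D,nl)→25050, (C,nl)→25500; best=1600 via (C,hash)
  {BC}: card=1500; try (C,hash)→900, (B,merge)→1750, (C,merge)→1850, (B,nl_idx)→1950, (B,hash)→2500, (B,nl)→7550 …(+1); best=900 via (C,hash)
  {AC}: card=400; try (A,hash)→580, (C,merge)→670, (C,hash)→680, (A,merge)→680, (A,nl_idx)→750, (C,nl)→2040 …(+1); best=580 via (A,hash)
  {BCD}: card=3000; try (B,merge)→3750, (B,hash)→4100, (B,nl_idx)→5400, (D,hash)→11400, (B,nl)→16600, (D,merge)→23900 …(+1); best=3750 via (B,merge)
  {ACD}: card=800; try (A,hash)→2180, (A,merge)→2680, (A,nl_idx)→3000, (A,nl)→5600, (D,merge)→9580, (D,hash)→9980 …(+1); best=2180 via (A,hash)
  {ABC}: card=12000; try (A,hash)→2880, (B,hash)→3380, (B,merge)→5930, (B,nl_idx)→15780, (A,merge)→19180, (A,nl_idx)→21900 …(+2); best=2880 via (A,hash)
  {ABCD}: card=24000; try (B,hash)→5380, (A,hash)→7230, (B,merge)→12330, (D,hash)→23880, (B,nl_idx)→32580, (A,merge)→43030 …(+5); best=5380 via (B,hash)

cost=5380; order=D,C,A,B; methods=hash,hash,hash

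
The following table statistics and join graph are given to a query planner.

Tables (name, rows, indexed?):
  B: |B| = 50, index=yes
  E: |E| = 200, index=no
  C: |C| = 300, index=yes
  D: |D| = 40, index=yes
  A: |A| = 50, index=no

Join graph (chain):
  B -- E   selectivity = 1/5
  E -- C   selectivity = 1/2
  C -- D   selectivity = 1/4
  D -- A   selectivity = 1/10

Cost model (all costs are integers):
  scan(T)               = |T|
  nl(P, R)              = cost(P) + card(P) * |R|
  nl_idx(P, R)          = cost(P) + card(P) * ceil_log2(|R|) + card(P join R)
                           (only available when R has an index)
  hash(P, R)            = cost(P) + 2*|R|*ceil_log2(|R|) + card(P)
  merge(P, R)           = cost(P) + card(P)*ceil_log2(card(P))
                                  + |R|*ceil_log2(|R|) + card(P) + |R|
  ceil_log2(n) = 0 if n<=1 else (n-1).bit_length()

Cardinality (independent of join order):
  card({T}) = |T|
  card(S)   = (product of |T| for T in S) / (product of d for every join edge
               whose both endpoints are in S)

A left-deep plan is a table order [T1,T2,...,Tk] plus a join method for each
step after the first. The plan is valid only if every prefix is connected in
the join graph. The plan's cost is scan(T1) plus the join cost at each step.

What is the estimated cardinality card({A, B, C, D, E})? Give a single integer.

Tables in S: A(50), B(50), C(300), D(40), E(200)
Edges inside S: B-E(d=5), E-C(d=2), C-D(d=4), D-A(d=10)
numerator = 50 * 50 * 300 * 40 * 200 = 6000000000
denominator = 5 * 2 * 4 * 10 = 400
card(S) = 6000000000 / 400 = 15000000

15000000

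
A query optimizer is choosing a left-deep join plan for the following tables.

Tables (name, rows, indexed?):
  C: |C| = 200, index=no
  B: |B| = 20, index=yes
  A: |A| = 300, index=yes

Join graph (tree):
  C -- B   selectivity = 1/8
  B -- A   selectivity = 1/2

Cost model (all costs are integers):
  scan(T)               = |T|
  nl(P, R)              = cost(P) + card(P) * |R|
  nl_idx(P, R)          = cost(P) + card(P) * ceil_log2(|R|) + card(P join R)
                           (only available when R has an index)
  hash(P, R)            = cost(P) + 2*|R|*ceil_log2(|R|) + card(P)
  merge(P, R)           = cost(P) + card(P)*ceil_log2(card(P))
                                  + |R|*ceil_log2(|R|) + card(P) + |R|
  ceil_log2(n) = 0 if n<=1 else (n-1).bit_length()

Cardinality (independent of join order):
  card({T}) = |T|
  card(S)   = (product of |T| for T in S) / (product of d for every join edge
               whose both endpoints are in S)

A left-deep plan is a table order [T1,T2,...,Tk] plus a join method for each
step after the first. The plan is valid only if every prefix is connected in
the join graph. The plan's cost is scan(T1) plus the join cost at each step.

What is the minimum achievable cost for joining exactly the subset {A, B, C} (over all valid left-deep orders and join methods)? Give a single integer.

6500

Selinger DP over subsets of {A,B,C}:
  {C}: scan cost=200, card=200
  {B}: scan cost=20, card=20
  {A}: scan cost=300, card=300
  {BC}: card=500; try (B,hash)→600, (B,nl_idx)→1700, (C,merge)→1940, (B,merge)→2120, (C,hash)→3240, (C,nl)→4020 …(+1); best=600 via (B,hash)
  {AB}: card=3000; try (B,hash)→800, (A,merge)→3140, (A,nl_idx)→3200, (B,merge)→3420, (B,nl_idx)→4800, (A,hash)→5440 …(+2); best=800 via (B,hash)
  {ABC}: card=75000; try (A,hash)→6500, (C,hash)→7000, (A,merge)→8600, (C,merge)→41600, (A,nl_idx)→80100, (A,nl)→150600 …(+1); best=6500 via (A,hash)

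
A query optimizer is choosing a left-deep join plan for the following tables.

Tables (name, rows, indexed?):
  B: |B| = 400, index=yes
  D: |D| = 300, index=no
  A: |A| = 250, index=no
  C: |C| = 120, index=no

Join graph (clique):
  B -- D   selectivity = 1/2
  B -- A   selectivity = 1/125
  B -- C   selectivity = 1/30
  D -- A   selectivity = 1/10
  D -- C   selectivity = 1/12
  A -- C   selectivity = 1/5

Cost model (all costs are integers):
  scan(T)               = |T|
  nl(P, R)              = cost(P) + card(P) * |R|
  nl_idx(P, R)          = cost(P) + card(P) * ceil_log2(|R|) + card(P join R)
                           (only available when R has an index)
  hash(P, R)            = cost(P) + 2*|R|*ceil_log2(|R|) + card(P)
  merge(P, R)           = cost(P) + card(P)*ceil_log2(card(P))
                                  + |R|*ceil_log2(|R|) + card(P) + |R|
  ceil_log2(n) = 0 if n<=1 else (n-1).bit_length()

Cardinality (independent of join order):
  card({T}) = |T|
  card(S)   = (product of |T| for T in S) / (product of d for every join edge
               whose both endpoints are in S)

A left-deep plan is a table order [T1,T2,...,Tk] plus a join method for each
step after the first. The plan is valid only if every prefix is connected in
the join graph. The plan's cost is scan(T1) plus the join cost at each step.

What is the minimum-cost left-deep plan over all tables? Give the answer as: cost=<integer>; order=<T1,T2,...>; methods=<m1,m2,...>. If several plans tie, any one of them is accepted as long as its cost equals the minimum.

cost=11820; order=A,B,C,D; methods=nl_idx,hash,hash

Selinger DP (subsets sized 1..n):
  {B}: scan cost=400, card=400
  {D}: scan cost=300, card=300
  {A}: scan cost=250, card=250
  {C}: scan cost=120, card=120
  {BD}: card=60000; try (D,hash)→6200, (B,merge)→7300, (D,merge)→7400, (B,hash)→7800, (B,nl_idx)→63000, (B,nl)→120300 …(+1); best=6200 via (D,hash)
  {AB}: card=800; try (B,nl_idx)→3300, (A,hash)→4800, (B,merge)→6500, (A,merge)→6650, (B,hash)→7700, (B,nl)→100250 …(+1); best=3300 via (B,nl_idx)
  {BC}: card=1600; try (C,hash)→2480, (B,nl_idx)→2800, (B,merge)→5080, (C,merge)→5360, (B,hash)→7440, (B,nl)→48120 …(+1); best=2480 via (C,hash)
  {AD}: card=7500; try (A,hash)→4600, (D,merge)→5500, (A,merge)→5550, (D,hash)→5900, (D,nl)→75250, (A,nl)→75300; best=4600 via (A,hash)
  {CD}: card=3000; try (C,hash)→2280, (D,merge)→4080, (C,merge)→4260, (D,hash)→5640, (D,nl)→36120, (C,nl)→36300; best=2280 via (C,hash)
  {AC}: card=6000; try (C,hash)→2180, (A,merge)→3330, (C,merge)→3460, (A,hash)→4240, (A,nl)→30120, (C,nl)→30250; best=2180 via (C,hash)
  {ABD}: card=12000; try (D,hash)→9500, (D,merge)→15100, (B,hash)→19300, (A,hash)→70200, (B,nl_idx)→84100, (B,merge)→113600 …(+4); best=9500 via (D,hash)
  {BCD}: card=20000; try (D,hash)→9480, (B,hash)→12480, (D,merge)→24680, (B,merge)→45280, (B,nl_idx)→49280, (C,hash)→67880 …(+4); best=9480 via (D,hash)
  {ABC}: card=640; try (C,hash)→5780, (A,hash)→8080, (C,merge)→13060, (B,hash)→15380, (A,merge)→23930, (B,nl_idx)→56820 …(+4); best=5780 via (C,hash)
  {ACD}: card=15000; try (A,hash)→9280, (D,hash)→13580, (C,hash)→13780, (A,merge)→43530, (D,merge)→89180, (C,merge)→110560 …(+3); best=9280 via (A,hash)
  {ABCD}: card=800; try (D,hash)→11820, (D,merge)→15820, (C,hash)→23180, (B,hash)→31480, (A,hash)→33480, (B,nl_idx)→145080 …(+7); best=11820 via (D,hash)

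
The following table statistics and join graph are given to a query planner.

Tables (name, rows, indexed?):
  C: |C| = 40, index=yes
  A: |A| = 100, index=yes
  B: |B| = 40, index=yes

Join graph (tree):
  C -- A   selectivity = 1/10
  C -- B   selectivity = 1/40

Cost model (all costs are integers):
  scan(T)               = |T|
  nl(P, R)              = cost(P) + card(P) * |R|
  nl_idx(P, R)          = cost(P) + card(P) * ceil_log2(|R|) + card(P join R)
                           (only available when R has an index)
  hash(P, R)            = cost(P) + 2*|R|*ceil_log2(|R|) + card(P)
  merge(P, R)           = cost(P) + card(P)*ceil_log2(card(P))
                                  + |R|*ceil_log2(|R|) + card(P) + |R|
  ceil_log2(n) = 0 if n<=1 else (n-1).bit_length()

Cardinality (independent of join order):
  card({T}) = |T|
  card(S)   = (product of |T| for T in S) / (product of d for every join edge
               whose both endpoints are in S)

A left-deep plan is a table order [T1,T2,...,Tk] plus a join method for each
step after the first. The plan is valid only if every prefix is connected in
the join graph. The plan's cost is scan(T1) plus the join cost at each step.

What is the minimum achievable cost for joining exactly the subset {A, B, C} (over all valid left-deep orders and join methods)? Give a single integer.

1000

Selinger DP over subsets of {A,B,C}:
  {C}: scan cost=40, card=40
  {A}: scan cost=100, card=100
  {B}: scan cost=40, card=40
  {AC}: card=400; try (C,hash)→680, (A,nl_idx)→720, (C,nl_idx)→1100, (A,merge)→1120, (C,merge)→1180, (A,hash)→1480 …(+2); best=680 via (C,hash)
  {BC}: card=40; try (C,nl_idx)→320, (B,nl_idx)→320, (C,hash)→560, (B,hash)→560, (C,merge)→600, (B,merge)→600 …(+2); best=320 via (C,nl_idx)
  {ABC}: card=400; try (A,nl_idx)→1000, (A,merge)→1400, (B,hash)→1560, (A,hash)→1760, (B,nl_idx)→3480, (A,nl)→4320 …(+2); best=1000 via (A,nl_idx)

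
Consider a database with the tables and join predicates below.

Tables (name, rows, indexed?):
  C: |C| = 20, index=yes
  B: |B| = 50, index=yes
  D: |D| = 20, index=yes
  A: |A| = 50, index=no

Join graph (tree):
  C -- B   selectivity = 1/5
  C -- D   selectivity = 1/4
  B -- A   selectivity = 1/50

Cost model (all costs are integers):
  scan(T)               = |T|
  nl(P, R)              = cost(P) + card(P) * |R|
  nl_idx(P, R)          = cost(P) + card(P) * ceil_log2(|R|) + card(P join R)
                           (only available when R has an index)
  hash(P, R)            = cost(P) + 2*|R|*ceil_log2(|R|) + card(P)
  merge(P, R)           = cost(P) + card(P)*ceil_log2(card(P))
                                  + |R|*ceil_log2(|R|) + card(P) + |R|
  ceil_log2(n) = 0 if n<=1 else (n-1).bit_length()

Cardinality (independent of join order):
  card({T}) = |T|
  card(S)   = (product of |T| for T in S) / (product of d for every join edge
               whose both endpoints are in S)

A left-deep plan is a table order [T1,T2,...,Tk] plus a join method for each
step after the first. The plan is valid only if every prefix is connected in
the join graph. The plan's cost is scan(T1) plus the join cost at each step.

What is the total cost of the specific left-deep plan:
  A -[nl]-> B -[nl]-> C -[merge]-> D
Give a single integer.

5470

step 1: scan A: cost=50, card=50
step 2: join B via nl
    card(P join B) = 50*50/(50) = 50
    cost = 50 + 50*50 = 2550
step 3: join C via nl
    card(P join C) = 50*20/(5) = 200
    cost = 2550 + 50*20 = 3550
step 4: join D via merge
    card(P join D) = 200*20/(4) = 1000
    cost = 3550 + 200*8 + 20*5 + 200 + 20 = 5470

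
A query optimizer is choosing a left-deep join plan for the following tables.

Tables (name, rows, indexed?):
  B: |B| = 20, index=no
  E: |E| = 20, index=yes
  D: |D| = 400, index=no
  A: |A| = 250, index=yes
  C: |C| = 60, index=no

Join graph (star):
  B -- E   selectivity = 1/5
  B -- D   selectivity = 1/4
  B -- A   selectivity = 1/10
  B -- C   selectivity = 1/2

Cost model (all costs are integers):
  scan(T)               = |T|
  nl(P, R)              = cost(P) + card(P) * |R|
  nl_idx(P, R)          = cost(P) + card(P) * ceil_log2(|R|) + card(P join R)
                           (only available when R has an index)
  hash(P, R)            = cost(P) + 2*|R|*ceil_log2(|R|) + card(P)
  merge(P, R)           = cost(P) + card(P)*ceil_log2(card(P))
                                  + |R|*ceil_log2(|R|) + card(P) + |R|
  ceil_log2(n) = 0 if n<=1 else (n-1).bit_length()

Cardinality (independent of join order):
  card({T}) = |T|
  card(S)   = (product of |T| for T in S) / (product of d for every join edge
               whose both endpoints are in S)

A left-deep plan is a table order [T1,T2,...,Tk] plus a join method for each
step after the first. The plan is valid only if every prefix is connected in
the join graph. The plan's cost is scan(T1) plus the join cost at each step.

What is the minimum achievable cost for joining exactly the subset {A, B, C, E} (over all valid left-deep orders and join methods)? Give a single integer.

Selinger DP over subsets of {A,B,C,E}:
  {B}: scan cost=20, card=20
  {E}: scan cost=20, card=20
  {A}: scan cost=250, card=250
  {C}: scan cost=60, card=60
  {BE}: card=80; try (E,nl_idx)→200, (E,hash)→240, (B,hash)→240, (E,merge)→260, (B,merge)→260, (E,nl)→420 …(+1); best=200 via (E,nl_idx)
  {AB}: card=500; try (A,nl_idx)→680, (B,hash)→700, (A,merge)→2390, (B,merge)→2620, (A,hash)→4040, (A,nl)→5020 …(+1); best=680 via (A,nl_idx)
  {BC}: card=600; try (B,hash)→320, (C,merge)→560, (B,merge)→600, (C,hash)→760, (C,nl)→1220, (B,nl)→1260; best=320 via (B,hash)
  {ABE}: card=2000; try (E,hash)→1380, (A,nl_idx)→2840, (A,merge)→3090, (A,hash)→4280, (E,nl_idx)→5180, (E,merge)→5800 …(+2); best=1380 via (E,hash)
  {BCE}: card=2400; try (C,hash)→1000, (E,hash)→1120, (C,merge)→1260, (C,nl)→5000, (E,nl_idx)→5720, (E,merge)→7040 …(+1); best=1000 via (C,hash)
  {ABC}: card=15000; try (C,hash)→1900, (A,hash)→4920, (C,merge)→6100, (A,merge)→9170, (A,nl_idx)→20120, (C,nl)→30680 …(+1); best=1900 via (C,hash)
  {ABCE}: card=60000; try (C,hash)→4100, (A,hash)→7400, (E,hash)→17100, (C,merge)→25800, (A,merge)→34450, (A,nl_idx)→80200 …(+5); best=4100 via (C,hash)

4100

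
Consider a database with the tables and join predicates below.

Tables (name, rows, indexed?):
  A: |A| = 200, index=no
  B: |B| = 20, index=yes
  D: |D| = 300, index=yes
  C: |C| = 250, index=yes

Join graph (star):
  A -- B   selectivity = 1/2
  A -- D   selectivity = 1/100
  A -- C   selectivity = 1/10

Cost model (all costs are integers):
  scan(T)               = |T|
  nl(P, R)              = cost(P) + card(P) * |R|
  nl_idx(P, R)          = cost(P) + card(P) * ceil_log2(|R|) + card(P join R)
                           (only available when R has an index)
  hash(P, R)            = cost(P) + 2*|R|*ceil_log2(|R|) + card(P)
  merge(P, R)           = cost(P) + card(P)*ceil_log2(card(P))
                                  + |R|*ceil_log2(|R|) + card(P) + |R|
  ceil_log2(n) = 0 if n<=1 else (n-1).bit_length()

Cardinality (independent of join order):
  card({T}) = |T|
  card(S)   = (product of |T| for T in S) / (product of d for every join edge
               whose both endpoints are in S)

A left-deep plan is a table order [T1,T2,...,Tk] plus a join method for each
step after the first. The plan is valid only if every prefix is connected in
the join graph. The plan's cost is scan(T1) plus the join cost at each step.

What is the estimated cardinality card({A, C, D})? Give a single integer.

Tables in S: A(200), C(250), D(300)
Edges inside S: A-D(d=100), A-C(d=10)
numerator = 200 * 250 * 300 = 15000000
denominator = 100 * 10 = 1000
card(S) = 15000000 / 1000 = 15000

15000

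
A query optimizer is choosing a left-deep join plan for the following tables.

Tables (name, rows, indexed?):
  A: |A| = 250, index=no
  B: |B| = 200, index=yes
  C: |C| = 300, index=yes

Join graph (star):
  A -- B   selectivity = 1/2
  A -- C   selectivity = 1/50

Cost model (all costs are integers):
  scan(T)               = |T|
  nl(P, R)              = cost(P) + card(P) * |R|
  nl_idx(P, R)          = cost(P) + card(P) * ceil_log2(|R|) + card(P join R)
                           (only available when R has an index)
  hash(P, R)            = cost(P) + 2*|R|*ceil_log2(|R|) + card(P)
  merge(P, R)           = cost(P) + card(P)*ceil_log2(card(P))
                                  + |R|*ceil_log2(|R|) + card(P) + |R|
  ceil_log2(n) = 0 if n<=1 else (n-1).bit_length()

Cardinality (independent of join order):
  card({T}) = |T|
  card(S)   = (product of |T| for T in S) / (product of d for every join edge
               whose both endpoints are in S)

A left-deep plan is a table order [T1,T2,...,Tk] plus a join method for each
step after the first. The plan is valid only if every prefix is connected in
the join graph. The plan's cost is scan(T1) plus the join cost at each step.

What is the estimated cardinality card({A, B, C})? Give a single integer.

Tables in S: A(250), B(200), C(300)
Edges inside S: A-B(d=2), A-C(d=50)
numerator = 250 * 200 * 300 = 15000000
denominator = 2 * 50 = 100
card(S) = 15000000 / 100 = 150000

150000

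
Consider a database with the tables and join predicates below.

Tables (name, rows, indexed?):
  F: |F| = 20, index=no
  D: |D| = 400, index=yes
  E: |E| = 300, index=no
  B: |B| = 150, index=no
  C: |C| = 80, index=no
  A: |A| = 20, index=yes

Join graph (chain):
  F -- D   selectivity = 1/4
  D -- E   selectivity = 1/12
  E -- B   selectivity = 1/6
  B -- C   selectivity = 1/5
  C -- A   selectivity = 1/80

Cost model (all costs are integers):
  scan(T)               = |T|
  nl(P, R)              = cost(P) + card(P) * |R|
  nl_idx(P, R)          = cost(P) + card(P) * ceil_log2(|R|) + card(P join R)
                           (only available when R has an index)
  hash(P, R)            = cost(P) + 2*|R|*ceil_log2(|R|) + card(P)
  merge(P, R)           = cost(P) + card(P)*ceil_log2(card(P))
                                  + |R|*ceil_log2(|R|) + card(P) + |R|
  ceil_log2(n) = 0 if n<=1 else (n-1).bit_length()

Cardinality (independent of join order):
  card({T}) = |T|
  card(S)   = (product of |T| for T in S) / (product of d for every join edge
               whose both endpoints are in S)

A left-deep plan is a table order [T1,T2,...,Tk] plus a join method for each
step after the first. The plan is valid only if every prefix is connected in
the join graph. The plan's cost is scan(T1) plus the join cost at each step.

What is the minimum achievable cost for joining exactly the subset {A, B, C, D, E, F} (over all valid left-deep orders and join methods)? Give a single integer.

Selinger DP over subsets of {A,B,C,D,E,F}:
  {F}: scan cost=20, card=20
  {D}: scan cost=400, card=400
  {E}: scan cost=300, card=300
  {B}: scan cost=150, card=150
  {C}: scan cost=80, card=80
  {A}: scan cost=20, card=20
  {DF}: card=2000; try (F,hash)→1000, (D,nl_idx)→2200, (D,merge)→4140, (F,merge)→4520, (D,hash)→7240, (D,nl)→8020 …(+1); best=1000 via (F,hash)
  {DE}: card=10000; try (E,hash)→6200, (D,merge)→7300, (E,merge)→7400, (D,hash)→7800, (D,nl_idx)→13000, (D,nl)→120300 …(+1); best=6200 via (E,hash)
  {BE}: card=7500; try (B,hash)→3000, (E,merge)→4500, (B,merge)→4650, (E,hash)→5700, (E,nl)→45150, (B,nl)→45300; best=3000 via (B,hash)
  {BC}: card=2400; try (C,hash)→1420, (B,merge)→2070, (C,merge)→2140, (B,hash)→2560, (B,nl)→12080, (C,nl)→12150; best=1420 via (C,hash)
  {AC}: card=20; try (A,hash)→360, (A,nl_idx)→500, (C,merge)→780, (A,merge)→840, (C,hash)→1160, (C,nl)→1620 …(+1); best=360 via (A,hash)
  {DEF}: card=50000; try (E,hash)→8400, (F,hash)→16400, (E,merge)→28000, (F,merge)→156320, (F,nl)→206200, (E,nl)→601000; best=8400 via (E,hash)
  {BDE}: card=250000; try (D,hash)→17700, (B,hash)→18600, (D,merge)→112000, (B,merge)→157550, (D,nl_idx)→320500, (B,nl)→1506200 …(+1); best=17700 via (D,hash)
  {BCE}: card=120000; try (E,hash)→9220, (C,hash)→11620, (E,merge)→35620, (C,merge)→108640, (C,nl)→603000, (E,nl)→721420; best=9220 via (E,hash)
  {ABC}: card=600; try (B,merge)→1830, (B,hash)→2780, (B,nl)→3360, (A,hash)→4020, (A,nl_idx)→14020, (A,merge)→32740 …(+1); best=1830 via (B,merge)
  {BDEF}: card=1250000; try (B,hash)→60800, (F,hash)→267900, (B,merge)→859750, (F,merge)→4767820, (F,nl)→5017700, (B,nl)→7508400; best=60800 via (B,hash)
  {BCDE}: card=4000000; try (D,hash)→136420, (C,hash)→268820, (D,merge)→2173220, (C,merge)→4768340, (D,nl_idx)→5089220, (C,nl)→20017700 …(+1); best=136420 via (D,hash)
  {ABCE}: card=30000; try (E,hash)→7830, (E,merge)→11430, (A,hash)→129420, (E,nl)→181830, (A,nl_idx)→639220, (A,merge)→2169340 …(+1); best=7830 via (E,hash)
  {BCDEF}: card=20000000; try (C,hash)→1311920, (F,hash)→4136620, (C,merge)→27561440, (F,nl)→80136420, (F,merge)→92136540, (C,nl)→100060800; best=1311920 via (C,hash)
  {ABCDE}: card=1000000; try (D,hash)→45030, (D,merge)→491830, (D,nl_idx)→1277830, (A,hash)→4136620, (D,nl)→12007830, (A,nl_idx)→21136420 …(+2); best=45030 via (D,hash)
  {ABCDEF}: card=5000000; try (F,hash)→1045230, (F,nl)→20045030, (F,merge)→21045150, (A,hash)→21312120, (A,nl_idx)→106311920, (A,nl)→401311920 …(+1); best=1045230 via (F,hash)

1045230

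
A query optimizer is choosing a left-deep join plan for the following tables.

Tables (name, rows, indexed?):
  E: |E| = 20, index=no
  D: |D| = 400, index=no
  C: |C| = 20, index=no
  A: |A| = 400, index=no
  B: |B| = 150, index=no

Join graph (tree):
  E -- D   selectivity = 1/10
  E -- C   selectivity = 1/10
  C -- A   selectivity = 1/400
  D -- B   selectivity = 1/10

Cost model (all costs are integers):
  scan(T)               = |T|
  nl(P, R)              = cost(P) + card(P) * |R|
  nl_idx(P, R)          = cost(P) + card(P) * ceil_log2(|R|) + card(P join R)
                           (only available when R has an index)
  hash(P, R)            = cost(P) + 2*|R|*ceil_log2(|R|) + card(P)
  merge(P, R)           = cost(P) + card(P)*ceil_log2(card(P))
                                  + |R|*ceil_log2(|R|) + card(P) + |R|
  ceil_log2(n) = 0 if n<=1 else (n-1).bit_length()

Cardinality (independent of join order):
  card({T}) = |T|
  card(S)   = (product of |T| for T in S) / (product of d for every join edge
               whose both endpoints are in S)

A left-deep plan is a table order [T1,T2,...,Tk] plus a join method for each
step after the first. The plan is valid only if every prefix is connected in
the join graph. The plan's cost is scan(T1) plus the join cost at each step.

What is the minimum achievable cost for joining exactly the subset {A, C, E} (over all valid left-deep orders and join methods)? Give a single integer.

Selinger DP over subsets of {A,C,E}:
  {E}: scan cost=20, card=20
  {C}: scan cost=20, card=20
  {A}: scan cost=400, card=400
  {CE}: card=40; try (E,hash)→240, (C,hash)→240, (E,merge)→260, (C,merge)→260, (E,nl)→420, (C,nl)→420; best=240 via (E,hash)
  {AC}: card=20; try (C,hash)→1000, (A,merge)→4140, (C,merge)→4520, (A,hash)→7240, (A,nl)→8020, (C,nl)→8400; best=1000 via (C,hash)
  {ACE}: card=40; try (E,hash)→1220, (E,merge)→1240, (E,nl)→1400, (A,merge)→4520, (A,hash)→7480, (A,nl)→16240; best=1220 via (E,hash)

1220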